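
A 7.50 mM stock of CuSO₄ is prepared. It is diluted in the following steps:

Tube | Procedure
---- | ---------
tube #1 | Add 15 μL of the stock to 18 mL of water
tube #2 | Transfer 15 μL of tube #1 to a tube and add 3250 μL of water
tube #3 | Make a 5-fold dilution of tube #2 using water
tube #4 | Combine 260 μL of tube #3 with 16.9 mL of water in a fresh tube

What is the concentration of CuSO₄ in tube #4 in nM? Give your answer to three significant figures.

Step 1: 15 μL + 18 mL = 18015 μL total → factor 18015/15 = 1201
Step 2: 15 μL + 3250 μL = 3265 μL total → factor 3265/15 = 217.67
Step 3: 5-fold → factor 5
Step 4: 260 μL + 16.9 mL = 17160 μL total → factor 17160/260 = 66
Overall dilution factor = 1201 × 217.67 × 5 × 66 = 8.6268 × 10^7
Final = 7.50 mM / 8.6268 × 10^7 = 8.694 × 10^-8 mM = 0.0869 nM

0.0869 nM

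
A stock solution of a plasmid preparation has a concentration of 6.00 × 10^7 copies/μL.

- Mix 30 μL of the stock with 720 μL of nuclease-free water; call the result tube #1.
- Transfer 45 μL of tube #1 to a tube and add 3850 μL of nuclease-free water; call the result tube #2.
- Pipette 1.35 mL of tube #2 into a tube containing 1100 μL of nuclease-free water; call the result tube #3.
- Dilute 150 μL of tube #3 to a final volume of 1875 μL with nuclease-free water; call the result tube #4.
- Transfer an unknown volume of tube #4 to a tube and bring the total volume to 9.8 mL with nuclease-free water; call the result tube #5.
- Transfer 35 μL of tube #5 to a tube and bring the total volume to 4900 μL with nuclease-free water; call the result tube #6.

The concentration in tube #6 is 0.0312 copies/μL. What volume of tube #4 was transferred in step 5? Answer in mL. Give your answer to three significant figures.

Step 1: 30 μL + 720 μL = 750 μL total → factor 750/30 = 25
Step 2: 45 μL + 3850 μL = 3895 μL total → factor 3895/45 = 86.556
Step 3: 1.35 mL + 1100 μL = 2.45 mL total → factor 2.45/1.35 = 1.8148
Step 4: 150 μL brought to 1875 μL → factor 1875/150 = 12.5
Step 5: v brought to 9.8 mL → factor = 9.8 mL/v
Step 6: 35 μL brought to 4900 μL → factor 4900/35 = 140
Product of known-step factors = 6.8724 × 10^6
Overall factor = 6.00 × 10^7 copies/μL / (0.0312 copies/μL) = 1.9231 × 10^9
Step-5 factor = 1.9231 × 10^9 / 6.8724 × 10^6 = 279.83
v = 9.8 mL / 279.83 = 0.0350 mL

0.0350 mL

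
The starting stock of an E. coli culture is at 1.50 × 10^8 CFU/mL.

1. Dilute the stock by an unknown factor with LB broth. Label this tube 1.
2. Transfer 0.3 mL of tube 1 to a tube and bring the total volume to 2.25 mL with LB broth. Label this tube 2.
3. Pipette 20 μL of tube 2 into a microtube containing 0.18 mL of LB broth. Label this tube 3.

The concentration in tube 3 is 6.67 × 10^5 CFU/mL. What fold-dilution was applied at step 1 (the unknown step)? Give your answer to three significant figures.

3.00-fold

Step 1: unknown factor x
Step 2: 0.3 mL brought to 2.25 mL → factor 2.25/0.3 = 7.5
Step 3: 20 μL + 0.18 mL = 200 μL total → factor 200/20 = 10
Product of known-step factors = 75
Overall factor = 1.50 × 10^8 CFU/mL / (6.67 × 10^5 CFU/mL) = 224.89
x = 224.89 / 75 = 3.00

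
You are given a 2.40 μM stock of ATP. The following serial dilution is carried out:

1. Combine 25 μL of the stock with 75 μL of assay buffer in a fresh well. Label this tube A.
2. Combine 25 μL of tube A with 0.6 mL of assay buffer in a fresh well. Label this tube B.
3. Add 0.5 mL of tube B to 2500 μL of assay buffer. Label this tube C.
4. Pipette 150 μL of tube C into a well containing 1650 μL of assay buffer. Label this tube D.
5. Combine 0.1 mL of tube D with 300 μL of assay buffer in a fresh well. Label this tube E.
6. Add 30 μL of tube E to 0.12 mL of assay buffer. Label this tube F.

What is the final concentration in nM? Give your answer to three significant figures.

Step 1: 25 μL + 75 μL = 100 μL total → factor 100/25 = 4
Step 2: 25 μL + 0.6 mL = 625 μL total → factor 625/25 = 25
Step 3: 0.5 mL + 2500 μL = 3 mL total → factor 3/0.5 = 6
Step 4: 150 μL + 1650 μL = 1800 μL total → factor 1800/150 = 12
Step 5: 0.1 mL + 300 μL = 0.4 mL total → factor 0.4/0.1 = 4
Step 6: 30 μL + 0.12 mL = 150 μL total → factor 150/30 = 5
Overall dilution factor = 4 × 25 × 6 × 12 × 4 × 5 = 1.44 × 10^5
Final = 2.40 μM / 1.44 × 10^5 = 1.667 × 10^-5 μM = 0.0167 nM

0.0167 nM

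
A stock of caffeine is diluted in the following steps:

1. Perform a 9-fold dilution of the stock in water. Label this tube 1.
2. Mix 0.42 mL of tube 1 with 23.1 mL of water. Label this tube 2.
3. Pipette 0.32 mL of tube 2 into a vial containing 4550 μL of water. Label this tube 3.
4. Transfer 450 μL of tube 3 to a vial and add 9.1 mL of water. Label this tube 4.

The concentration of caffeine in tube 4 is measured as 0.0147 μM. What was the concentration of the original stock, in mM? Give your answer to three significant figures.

Step 1: 9-fold → factor 9
Step 2: 0.42 mL + 23.1 mL = 23.52 mL total → factor 23.52/0.42 = 56
Step 3: 0.32 mL + 4550 μL = 4.87 mL total → factor 4.87/0.32 = 15.219
Step 4: 450 μL + 9.1 mL = 9550 μL total → factor 9550/450 = 21.222
Overall dilution factor = 9 × 56 × 15.219 × 21.222 = 1.6278 × 10^5
Stock = 0.0147 μM × 1.6278 × 10^5 = 2393 μM = 2.39 mM

2.39 mM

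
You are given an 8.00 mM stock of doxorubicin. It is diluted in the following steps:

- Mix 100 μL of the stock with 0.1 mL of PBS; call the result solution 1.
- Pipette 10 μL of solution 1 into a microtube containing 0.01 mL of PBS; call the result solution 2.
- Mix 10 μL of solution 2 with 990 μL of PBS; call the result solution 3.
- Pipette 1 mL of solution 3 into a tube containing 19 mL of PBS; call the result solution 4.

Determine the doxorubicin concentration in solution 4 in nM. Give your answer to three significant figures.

Step 1: 100 μL + 0.1 mL = 200 μL total → factor 200/100 = 2
Step 2: 10 μL + 0.01 mL = 20 μL total → factor 20/10 = 2
Step 3: 10 μL + 990 μL = 1000 μL total → factor 1000/10 = 100
Step 4: 1 mL + 19 mL = 20 mL total → factor 20/1 = 20
Overall dilution factor = 2 × 2 × 100 × 20 = 8000
Final = 8.00 mM / 8000 = 0.001000 mM = 1.00 × 10^3 nM

1.00 × 10^3 nM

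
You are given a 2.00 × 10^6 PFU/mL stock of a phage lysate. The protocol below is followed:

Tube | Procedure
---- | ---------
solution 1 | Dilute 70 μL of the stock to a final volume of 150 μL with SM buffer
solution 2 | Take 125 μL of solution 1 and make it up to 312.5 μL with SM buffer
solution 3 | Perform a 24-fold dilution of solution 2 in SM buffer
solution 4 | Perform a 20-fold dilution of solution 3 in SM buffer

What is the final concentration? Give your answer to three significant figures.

Step 1: 70 μL brought to 150 μL → factor 150/70 = 2.1429
Step 2: 125 μL brought to 312.5 μL → factor 312.5/125 = 2.5
Step 3: 24-fold → factor 24
Step 4: 20-fold → factor 20
Overall dilution factor = 2.1429 × 2.5 × 24 × 20 = 2571.4
Final = 2.00 × 10^6 PFU/mL / 2571.4 = 778 PFU/mL

778 PFU/mL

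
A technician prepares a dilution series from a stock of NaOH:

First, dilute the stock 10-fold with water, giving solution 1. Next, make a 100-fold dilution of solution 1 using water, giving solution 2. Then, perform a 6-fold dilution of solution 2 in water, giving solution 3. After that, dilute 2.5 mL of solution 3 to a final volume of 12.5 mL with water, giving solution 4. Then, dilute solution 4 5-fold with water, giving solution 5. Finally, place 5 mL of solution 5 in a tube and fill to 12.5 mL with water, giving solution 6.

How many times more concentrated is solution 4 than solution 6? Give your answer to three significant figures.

12.5

Step 1: 10-fold → factor 10
Step 2: 100-fold → factor 100
Step 3: 6-fold → factor 6
Step 4: 2.5 mL brought to 12.5 mL → factor 12.5/2.5 = 5
Step 5: 5-fold → factor 5
Step 6: 5 mL brought to 12.5 mL → factor 12.5/5 = 2.5
Dilution factor to solution 4 = 30000; to solution 6 = 3.75 × 10^5
[solution 4]/[solution 6] = (factor to solution 6)/(factor to solution 4) = 3.75 × 10^5/30000 = 12.5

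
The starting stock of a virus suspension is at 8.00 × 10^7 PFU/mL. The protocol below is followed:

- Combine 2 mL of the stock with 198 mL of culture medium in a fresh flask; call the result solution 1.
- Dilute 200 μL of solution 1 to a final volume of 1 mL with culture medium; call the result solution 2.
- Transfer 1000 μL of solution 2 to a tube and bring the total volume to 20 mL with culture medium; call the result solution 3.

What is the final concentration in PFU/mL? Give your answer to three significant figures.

Step 1: 2 mL + 198 mL = 200 mL total → factor 200/2 = 100
Step 2: 200 μL brought to 1 mL → factor 1000/200 = 5
Step 3: 1000 μL brought to 20 mL → factor 20000/1000 = 20
Overall dilution factor = 100 × 5 × 20 = 10000
Final = 8.00 × 10^7 PFU/mL / 10000 = 8.00 × 10^3 PFU/mL

8.00 × 10^3 PFU/mL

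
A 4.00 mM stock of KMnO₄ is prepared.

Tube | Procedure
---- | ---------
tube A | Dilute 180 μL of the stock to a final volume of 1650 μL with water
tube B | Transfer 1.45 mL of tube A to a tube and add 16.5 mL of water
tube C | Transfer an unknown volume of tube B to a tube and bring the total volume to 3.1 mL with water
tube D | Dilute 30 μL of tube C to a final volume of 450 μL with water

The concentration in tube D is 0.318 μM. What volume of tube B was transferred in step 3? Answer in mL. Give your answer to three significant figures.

Step 1: 180 μL brought to 1650 μL → factor 1650/180 = 9.1667
Step 2: 1.45 mL + 16.5 mL = 17.95 mL total → factor 17.95/1.45 = 12.379
Step 3: v brought to 3.1 mL → factor = 3.1 mL/v
Step 4: 30 μL brought to 450 μL → factor 450/30 = 15
Product of known-step factors = 1702.2
Overall factor = 4.00 mM / (0.318 μM) = 12579
Step-3 factor = 12579 / 1702.2 = 7.3898
v = 3.1 mL / 7.3898 = 0.419 mL

0.419 mL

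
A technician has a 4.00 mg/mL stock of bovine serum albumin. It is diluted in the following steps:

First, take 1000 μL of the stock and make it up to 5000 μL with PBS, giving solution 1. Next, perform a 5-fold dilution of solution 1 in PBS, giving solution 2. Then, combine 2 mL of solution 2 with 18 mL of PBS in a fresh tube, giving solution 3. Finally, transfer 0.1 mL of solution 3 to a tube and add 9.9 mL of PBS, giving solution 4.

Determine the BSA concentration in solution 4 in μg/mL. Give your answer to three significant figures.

0.160 μg/mL

Step 1: 1000 μL brought to 5000 μL → factor 5000/1000 = 5
Step 2: 5-fold → factor 5
Step 3: 2 mL + 18 mL = 20 mL total → factor 20/2 = 10
Step 4: 0.1 mL + 9.9 mL = 10 mL total → factor 10/0.1 = 100
Overall dilution factor = 5 × 5 × 10 × 100 = 25000
Final = 4.00 mg/mL / 25000 = 0.0001600 mg/mL = 0.160 μg/mL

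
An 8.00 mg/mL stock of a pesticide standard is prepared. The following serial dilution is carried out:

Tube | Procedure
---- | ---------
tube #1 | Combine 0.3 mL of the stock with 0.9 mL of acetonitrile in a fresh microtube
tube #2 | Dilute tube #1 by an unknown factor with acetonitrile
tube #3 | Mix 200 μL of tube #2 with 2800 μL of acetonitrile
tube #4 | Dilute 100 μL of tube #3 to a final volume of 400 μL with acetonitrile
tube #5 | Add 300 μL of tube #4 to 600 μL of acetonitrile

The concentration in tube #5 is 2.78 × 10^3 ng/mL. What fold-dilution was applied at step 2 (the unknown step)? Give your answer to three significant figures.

Step 1: 0.3 mL + 0.9 mL = 1.2 mL total → factor 1.2/0.3 = 4
Step 2: unknown factor x
Step 3: 200 μL + 2800 μL = 3000 μL total → factor 3000/200 = 15
Step 4: 100 μL brought to 400 μL → factor 400/100 = 4
Step 5: 300 μL + 600 μL = 900 μL total → factor 900/300 = 3
Product of known-step factors = 720
Overall factor = 8.00 mg/mL / (2.78 × 10^3 ng/mL) = 2877.7
x = 2877.7 / 720 = 4.00

4.00-fold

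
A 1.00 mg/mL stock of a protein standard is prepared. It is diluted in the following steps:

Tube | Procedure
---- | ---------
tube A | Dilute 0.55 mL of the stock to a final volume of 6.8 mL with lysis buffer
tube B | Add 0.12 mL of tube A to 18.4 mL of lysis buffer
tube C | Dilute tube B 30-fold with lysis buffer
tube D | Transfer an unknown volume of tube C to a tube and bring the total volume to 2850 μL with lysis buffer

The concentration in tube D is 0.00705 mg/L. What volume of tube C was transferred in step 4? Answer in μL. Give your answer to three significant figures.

Step 1: 0.55 mL brought to 6.8 mL → factor 6.8/0.55 = 12.364
Step 2: 0.12 mL + 18.4 mL = 18.52 mL total → factor 18.52/0.12 = 154.33
Step 3: 30-fold → factor 30
Step 4: v brought to 2850 μL → factor = 2850 μL/v
Product of known-step factors = 57244
Overall factor = 1.00 mg/mL / (0.00705 mg/L) = 1.4184 × 10^5
Step-4 factor = 1.4184 × 10^5 / 57244 = 2.4779
v = 2850 μL / 2.4779 = 1.15 × 10^3 μL

1.15 × 10^3 μL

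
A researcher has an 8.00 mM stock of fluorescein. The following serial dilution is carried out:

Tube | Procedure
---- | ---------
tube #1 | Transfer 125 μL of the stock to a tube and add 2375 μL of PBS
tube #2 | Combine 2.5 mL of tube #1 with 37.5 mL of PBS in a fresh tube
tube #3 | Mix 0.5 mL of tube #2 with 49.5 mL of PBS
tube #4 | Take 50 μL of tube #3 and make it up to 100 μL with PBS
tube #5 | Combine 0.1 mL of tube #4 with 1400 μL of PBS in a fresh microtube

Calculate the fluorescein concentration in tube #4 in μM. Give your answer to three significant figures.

Step 1: 125 μL + 2375 μL = 2500 μL total → factor 2500/125 = 20
Step 2: 2.5 mL + 37.5 mL = 40 mL total → factor 40/2.5 = 16
Step 3: 0.5 mL + 49.5 mL = 50 mL total → factor 50/0.5 = 100
Step 4: 50 μL brought to 100 μL → factor 100/50 = 2
Dilution factor through tube #4 = 20 × 16 × 100 × 2 = 64000
[tube #4] = 8.00 mM / 64000 = 0.0001250 mM = 0.125 μM

0.125 μM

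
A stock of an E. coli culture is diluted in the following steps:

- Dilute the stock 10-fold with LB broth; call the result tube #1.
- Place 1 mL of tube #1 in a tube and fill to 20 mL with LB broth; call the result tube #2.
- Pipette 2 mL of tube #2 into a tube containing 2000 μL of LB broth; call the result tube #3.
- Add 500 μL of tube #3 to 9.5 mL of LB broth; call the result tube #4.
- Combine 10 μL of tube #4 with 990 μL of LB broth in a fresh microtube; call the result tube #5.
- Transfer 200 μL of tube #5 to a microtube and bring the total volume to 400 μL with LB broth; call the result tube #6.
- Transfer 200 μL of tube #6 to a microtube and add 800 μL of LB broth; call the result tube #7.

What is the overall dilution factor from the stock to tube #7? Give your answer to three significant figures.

Step 1: 10-fold → factor 10
Step 2: 1 mL brought to 20 mL → factor 20/1 = 20
Step 3: 2 mL + 2000 μL = 4 mL total → factor 4/2 = 2
Step 4: 500 μL + 9.5 mL = 10000 μL total → factor 10000/500 = 20
Step 5: 10 μL + 990 μL = 1000 μL total → factor 1000/10 = 100
Step 6: 200 μL brought to 400 μL → factor 400/200 = 2
Step 7: 200 μL + 800 μL = 1000 μL total → factor 1000/200 = 5
Overall dilution factor = 10 × 20 × 2 × 20 × 100 × 2 × 5 = 8 × 10^6

8.00 × 10^6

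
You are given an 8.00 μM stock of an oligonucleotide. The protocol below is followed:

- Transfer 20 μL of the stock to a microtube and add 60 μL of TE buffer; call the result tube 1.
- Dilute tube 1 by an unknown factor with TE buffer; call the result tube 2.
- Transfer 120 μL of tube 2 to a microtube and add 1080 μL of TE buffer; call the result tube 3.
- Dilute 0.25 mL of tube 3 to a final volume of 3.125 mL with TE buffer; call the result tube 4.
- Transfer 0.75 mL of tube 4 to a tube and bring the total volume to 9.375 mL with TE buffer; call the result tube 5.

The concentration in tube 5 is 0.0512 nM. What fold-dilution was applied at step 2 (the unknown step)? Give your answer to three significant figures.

Step 1: 20 μL + 60 μL = 80 μL total → factor 80/20 = 4
Step 2: unknown factor x
Step 3: 120 μL + 1080 μL = 1200 μL total → factor 1200/120 = 10
Step 4: 0.25 mL brought to 3.125 mL → factor 3.125/0.25 = 12.5
Step 5: 0.75 mL brought to 9.375 mL → factor 9.375/0.75 = 12.5
Product of known-step factors = 6250
Overall factor = 8.00 μM / (0.0512 nM) = 1.5625 × 10^5
x = 1.5625 × 10^5 / 6250 = 25.0

25.0-fold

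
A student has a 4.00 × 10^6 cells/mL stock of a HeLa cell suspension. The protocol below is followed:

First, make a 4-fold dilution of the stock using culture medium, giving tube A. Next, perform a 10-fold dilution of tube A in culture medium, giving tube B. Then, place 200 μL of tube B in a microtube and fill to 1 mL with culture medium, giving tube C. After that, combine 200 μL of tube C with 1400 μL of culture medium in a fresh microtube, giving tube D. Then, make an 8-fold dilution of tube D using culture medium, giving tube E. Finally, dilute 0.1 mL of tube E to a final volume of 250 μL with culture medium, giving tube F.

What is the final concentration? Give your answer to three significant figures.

125 cells/mL

Step 1: 4-fold → factor 4
Step 2: 10-fold → factor 10
Step 3: 200 μL brought to 1 mL → factor 1000/200 = 5
Step 4: 200 μL + 1400 μL = 1600 μL total → factor 1600/200 = 8
Step 5: 8-fold → factor 8
Step 6: 0.1 mL brought to 250 μL → factor 0.25/0.1 = 2.5
Overall dilution factor = 4 × 10 × 5 × 8 × 8 × 2.5 = 32000
Final = 4.00 × 10^6 cells/mL / 32000 = 125 cells/mL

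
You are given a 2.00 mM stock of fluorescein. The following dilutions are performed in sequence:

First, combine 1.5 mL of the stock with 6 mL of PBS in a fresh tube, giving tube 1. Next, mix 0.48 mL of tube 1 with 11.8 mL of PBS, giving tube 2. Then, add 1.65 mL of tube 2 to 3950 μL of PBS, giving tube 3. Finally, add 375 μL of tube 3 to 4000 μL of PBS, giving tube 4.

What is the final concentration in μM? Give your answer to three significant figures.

0.395 μM

Step 1: 1.5 mL + 6 mL = 7.5 mL total → factor 7.5/1.5 = 5
Step 2: 0.48 mL + 11.8 mL = 12.28 mL total → factor 12.28/0.48 = 25.583
Step 3: 1.65 mL + 3950 μL = 5.6 mL total → factor 5.6/1.65 = 3.3939
Step 4: 375 μL + 4000 μL = 4375 μL total → factor 4375/375 = 11.667
Overall dilution factor = 5 × 25.583 × 3.3939 × 11.667 = 5065
Final = 2.00 mM / 5065 = 0.0003949 mM = 0.395 μM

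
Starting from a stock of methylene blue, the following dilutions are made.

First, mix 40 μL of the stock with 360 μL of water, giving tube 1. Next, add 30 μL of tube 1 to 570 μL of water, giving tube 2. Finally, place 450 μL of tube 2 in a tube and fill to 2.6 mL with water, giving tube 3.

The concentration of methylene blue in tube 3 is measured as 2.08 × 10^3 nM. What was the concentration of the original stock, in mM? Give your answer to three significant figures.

2.40 mM

Step 1: 40 μL + 360 μL = 400 μL total → factor 400/40 = 10
Step 2: 30 μL + 570 μL = 600 μL total → factor 600/30 = 20
Step 3: 450 μL brought to 2.6 mL → factor 2600/450 = 5.7778
Overall dilution factor = 10 × 20 × 5.7778 = 1155.6
Stock = 2.08 × 10^3 nM × 1155.6 = 2.404 × 10^6 nM = 2.40 mM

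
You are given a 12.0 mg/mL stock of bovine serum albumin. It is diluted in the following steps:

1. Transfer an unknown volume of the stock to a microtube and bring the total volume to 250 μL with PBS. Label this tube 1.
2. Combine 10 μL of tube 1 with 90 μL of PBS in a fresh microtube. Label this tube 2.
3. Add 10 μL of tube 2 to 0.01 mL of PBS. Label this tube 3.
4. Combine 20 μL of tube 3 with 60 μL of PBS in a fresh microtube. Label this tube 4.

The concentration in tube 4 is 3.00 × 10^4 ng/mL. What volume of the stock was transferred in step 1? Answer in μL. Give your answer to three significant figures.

Step 1: v brought to 250 μL → factor = 250 μL/v
Step 2: 10 μL + 90 μL = 100 μL total → factor 100/10 = 10
Step 3: 10 μL + 0.01 mL = 20 μL total → factor 20/10 = 2
Step 4: 20 μL + 60 μL = 80 μL total → factor 80/20 = 4
Product of known-step factors = 80
Overall factor = 12.0 mg/mL / (3.00 × 10^4 ng/mL) = 400
Step-1 factor = 400 / 80 = 5
v = 250 μL / 5 = 50.0 μL

50.0 μL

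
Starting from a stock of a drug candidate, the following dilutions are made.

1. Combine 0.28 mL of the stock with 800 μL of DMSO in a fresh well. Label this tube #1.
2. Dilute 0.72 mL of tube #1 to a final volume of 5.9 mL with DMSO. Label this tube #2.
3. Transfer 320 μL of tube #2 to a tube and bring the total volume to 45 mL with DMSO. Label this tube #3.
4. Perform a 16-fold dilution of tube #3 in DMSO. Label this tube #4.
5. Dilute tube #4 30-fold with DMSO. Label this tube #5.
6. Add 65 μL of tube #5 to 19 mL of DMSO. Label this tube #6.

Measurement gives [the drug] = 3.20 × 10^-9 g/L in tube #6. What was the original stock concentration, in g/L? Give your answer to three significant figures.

2.00 g/L

Step 1: 0.28 mL + 800 μL = 1.08 mL total → factor 1.08/0.28 = 3.8571
Step 2: 0.72 mL brought to 5.9 mL → factor 5.9/0.72 = 8.1944
Step 3: 320 μL brought to 45 mL → factor 45000/320 = 140.62
Step 4: 16-fold → factor 16
Step 5: 30-fold → factor 30
Step 6: 65 μL + 19 mL = 19065 μL total → factor 19065/65 = 293.31
Overall dilution factor = 3.8571 × 8.1944 × 140.62 × 16 × 30 × 293.31 = 6.2577 × 10^8
Stock = 3.20 × 10^-9 g/L × 6.2577 × 10^8 = 2.00 g/L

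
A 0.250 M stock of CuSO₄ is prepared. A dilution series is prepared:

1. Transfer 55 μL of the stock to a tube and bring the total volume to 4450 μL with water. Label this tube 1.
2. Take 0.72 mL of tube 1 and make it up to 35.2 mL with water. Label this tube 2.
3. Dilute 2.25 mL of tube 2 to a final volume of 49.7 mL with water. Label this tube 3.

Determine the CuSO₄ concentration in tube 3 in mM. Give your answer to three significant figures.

0.00286 mM

Step 1: 55 μL brought to 4450 μL → factor 4450/55 = 80.909
Step 2: 0.72 mL brought to 35.2 mL → factor 35.2/0.72 = 48.889
Step 3: 2.25 mL brought to 49.7 mL → factor 49.7/2.25 = 22.089
Overall dilution factor = 80.909 × 48.889 × 22.089 = 87374
Final = 0.250 M / 87374 = 2.861 × 10^-6 M = 0.00286 mM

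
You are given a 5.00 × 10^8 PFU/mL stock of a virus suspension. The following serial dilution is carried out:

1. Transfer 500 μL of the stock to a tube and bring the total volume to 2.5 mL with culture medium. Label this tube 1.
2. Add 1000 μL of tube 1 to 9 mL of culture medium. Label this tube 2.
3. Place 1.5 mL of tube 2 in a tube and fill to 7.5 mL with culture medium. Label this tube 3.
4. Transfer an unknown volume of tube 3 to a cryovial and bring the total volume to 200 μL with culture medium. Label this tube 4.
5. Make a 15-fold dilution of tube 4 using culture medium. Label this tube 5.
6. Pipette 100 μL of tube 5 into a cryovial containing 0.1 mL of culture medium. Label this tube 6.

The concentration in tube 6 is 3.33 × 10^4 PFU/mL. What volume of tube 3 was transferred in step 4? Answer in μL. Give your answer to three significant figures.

Step 1: 500 μL brought to 2.5 mL → factor 2500/500 = 5
Step 2: 1000 μL + 9 mL = 10000 μL total → factor 10000/1000 = 10
Step 3: 1.5 mL brought to 7.5 mL → factor 7.5/1.5 = 5
Step 4: v brought to 200 μL → factor = 200 μL/v
Step 5: 15-fold → factor 15
Step 6: 100 μL + 0.1 mL = 200 μL total → factor 200/100 = 2
Product of known-step factors = 7500
Overall factor = 5.00 × 10^8 PFU/mL / (3.33 × 10^4 PFU/mL) = 15015
Step-4 factor = 15015 / 7500 = 2.002
v = 200 μL / 2.002 = 99.9 μL

99.9 μL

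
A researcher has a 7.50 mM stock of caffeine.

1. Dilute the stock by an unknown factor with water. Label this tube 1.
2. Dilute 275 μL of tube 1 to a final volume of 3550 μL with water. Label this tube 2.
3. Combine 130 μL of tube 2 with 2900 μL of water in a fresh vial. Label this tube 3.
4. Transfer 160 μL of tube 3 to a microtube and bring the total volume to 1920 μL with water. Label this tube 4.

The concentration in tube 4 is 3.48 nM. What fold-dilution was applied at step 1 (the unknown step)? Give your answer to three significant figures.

Step 1: unknown factor x
Step 2: 275 μL brought to 3550 μL → factor 3550/275 = 12.909
Step 3: 130 μL + 2900 μL = 3030 μL total → factor 3030/130 = 23.308
Step 4: 160 μL brought to 1920 μL → factor 1920/160 = 12
Product of known-step factors = 3610.6
Overall factor = 7.50 mM / (3.48 nM) = 2.1552 × 10^6
x = 2.1552 × 10^6 / 3610.6 = 597

597-fold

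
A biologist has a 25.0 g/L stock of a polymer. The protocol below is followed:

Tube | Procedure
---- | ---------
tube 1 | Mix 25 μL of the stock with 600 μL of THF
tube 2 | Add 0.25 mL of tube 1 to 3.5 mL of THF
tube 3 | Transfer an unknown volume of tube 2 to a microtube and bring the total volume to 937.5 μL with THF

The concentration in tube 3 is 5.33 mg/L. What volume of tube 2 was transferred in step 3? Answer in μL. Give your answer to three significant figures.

Step 1: 25 μL + 600 μL = 625 μL total → factor 625/25 = 25
Step 2: 0.25 mL + 3.5 mL = 3.75 mL total → factor 3.75/0.25 = 15
Step 3: v brought to 937.5 μL → factor = 937.5 μL/v
Product of known-step factors = 375
Overall factor = 25.0 g/L / (5.33 mg/L) = 4690.4
Step-3 factor = 4690.4 / 375 = 12.508
v = 937.5 μL / 12.508 = 75.0 μL

75.0 μL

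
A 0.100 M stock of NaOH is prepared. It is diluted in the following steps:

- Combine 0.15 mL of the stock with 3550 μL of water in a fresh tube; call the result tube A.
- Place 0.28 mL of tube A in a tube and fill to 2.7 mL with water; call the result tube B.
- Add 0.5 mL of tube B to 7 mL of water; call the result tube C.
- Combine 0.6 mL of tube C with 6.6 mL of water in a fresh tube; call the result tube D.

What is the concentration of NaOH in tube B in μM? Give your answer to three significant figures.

420 μM

Step 1: 0.15 mL + 3550 μL = 3.7 mL total → factor 3.7/0.15 = 24.667
Step 2: 0.28 mL brought to 2.7 mL → factor 2.7/0.28 = 9.6429
Dilution factor through tube B = 24.667 × 9.6429 = 237.86
[tube B] = 0.100 M / 237.86 = 0.0004204 M = 420 μM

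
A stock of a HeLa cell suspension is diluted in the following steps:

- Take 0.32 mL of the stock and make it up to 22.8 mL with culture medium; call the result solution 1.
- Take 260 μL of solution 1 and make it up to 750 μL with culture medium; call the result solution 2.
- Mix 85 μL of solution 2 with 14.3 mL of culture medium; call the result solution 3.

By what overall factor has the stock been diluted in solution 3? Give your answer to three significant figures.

3.48 × 10^4

Step 1: 0.32 mL brought to 22.8 mL → factor 22.8/0.32 = 71.25
Step 2: 260 μL brought to 750 μL → factor 750/260 = 2.8846
Step 3: 85 μL + 14.3 mL = 14385 μL total → factor 14385/85 = 169.24
Overall dilution factor = 71.25 × 2.8846 × 169.24 = 34783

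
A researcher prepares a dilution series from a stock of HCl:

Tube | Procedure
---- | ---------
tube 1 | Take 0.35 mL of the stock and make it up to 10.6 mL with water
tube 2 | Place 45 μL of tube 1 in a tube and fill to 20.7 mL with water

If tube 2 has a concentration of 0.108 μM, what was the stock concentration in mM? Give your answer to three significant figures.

1.50 mM

Step 1: 0.35 mL brought to 10.6 mL → factor 10.6/0.35 = 30.286
Step 2: 45 μL brought to 20.7 mL → factor 20700/45 = 460
Overall dilution factor = 30.286 × 460 = 13931
Stock = 0.108 μM × 13931 = 1505 μM = 1.50 mM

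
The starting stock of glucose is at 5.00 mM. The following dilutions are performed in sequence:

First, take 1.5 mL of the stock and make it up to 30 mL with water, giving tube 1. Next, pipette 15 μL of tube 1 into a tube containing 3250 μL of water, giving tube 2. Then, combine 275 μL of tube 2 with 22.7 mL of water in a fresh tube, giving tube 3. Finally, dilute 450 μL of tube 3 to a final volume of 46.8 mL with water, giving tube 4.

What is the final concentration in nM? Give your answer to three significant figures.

0.132 nM

Step 1: 1.5 mL brought to 30 mL → factor 30/1.5 = 20
Step 2: 15 μL + 3250 μL = 3265 μL total → factor 3265/15 = 217.67
Step 3: 275 μL + 22.7 mL = 22975 μL total → factor 22975/275 = 83.545
Step 4: 450 μL brought to 46.8 mL → factor 46800/450 = 104
Overall dilution factor = 20 × 217.67 × 83.545 × 104 = 3.7825 × 10^7
Final = 5.00 mM / 3.7825 × 10^7 = 1.322 × 10^-7 mM = 0.132 nM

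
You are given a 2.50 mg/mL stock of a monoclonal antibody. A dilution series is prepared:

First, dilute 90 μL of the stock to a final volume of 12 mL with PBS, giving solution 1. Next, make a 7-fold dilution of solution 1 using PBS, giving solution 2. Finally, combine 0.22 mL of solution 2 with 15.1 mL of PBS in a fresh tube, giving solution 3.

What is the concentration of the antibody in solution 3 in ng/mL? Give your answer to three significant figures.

38.5 ng/mL

Step 1: 90 μL brought to 12 mL → factor 12000/90 = 133.33
Step 2: 7-fold → factor 7
Step 3: 0.22 mL + 15.1 mL = 15.32 mL total → factor 15.32/0.22 = 69.636
Dilution factor through solution 3 = 133.33 × 7 × 69.636 = 64994
[solution 3] = 2.50 mg/mL / 64994 = 3.847 × 10^-5 mg/mL = 38.5 ng/mL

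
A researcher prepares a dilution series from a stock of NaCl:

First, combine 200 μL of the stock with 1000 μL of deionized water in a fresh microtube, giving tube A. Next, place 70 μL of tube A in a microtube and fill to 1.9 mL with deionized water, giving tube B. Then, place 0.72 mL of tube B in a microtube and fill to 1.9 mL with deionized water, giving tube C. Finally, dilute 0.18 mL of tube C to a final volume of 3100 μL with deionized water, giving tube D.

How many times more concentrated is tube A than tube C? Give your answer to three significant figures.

Step 1: 200 μL + 1000 μL = 1200 μL total → factor 1200/200 = 6
Step 2: 70 μL brought to 1.9 mL → factor 1900/70 = 27.143
Step 3: 0.72 mL brought to 1.9 mL → factor 1.9/0.72 = 2.6389
Dilution factor to tube A = 6; to tube C = 429.76
[tube A]/[tube C] = (factor to tube C)/(factor to tube A) = 429.76/6 = 71.6

71.6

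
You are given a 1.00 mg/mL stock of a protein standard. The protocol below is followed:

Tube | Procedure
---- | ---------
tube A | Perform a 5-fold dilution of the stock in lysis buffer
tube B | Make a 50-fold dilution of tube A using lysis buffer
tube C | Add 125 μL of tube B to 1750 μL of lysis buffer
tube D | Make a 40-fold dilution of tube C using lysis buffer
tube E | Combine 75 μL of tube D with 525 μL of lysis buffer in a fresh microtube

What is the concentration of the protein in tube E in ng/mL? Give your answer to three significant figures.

0.833 ng/mL

Step 1: 5-fold → factor 5
Step 2: 50-fold → factor 50
Step 3: 125 μL + 1750 μL = 1875 μL total → factor 1875/125 = 15
Step 4: 40-fold → factor 40
Step 5: 75 μL + 525 μL = 600 μL total → factor 600/75 = 8
Overall dilution factor = 5 × 50 × 15 × 40 × 8 = 1.2 × 10^6
Final = 1.00 mg/mL / 1.2 × 10^6 = 8.333 × 10^-7 mg/mL = 0.833 ng/mL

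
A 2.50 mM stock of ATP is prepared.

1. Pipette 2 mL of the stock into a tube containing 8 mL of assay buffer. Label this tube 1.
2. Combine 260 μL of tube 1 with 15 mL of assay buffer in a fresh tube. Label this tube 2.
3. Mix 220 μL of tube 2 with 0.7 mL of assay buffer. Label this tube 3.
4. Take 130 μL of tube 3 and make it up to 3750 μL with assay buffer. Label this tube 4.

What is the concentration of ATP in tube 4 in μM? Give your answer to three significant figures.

Step 1: 2 mL + 8 mL = 10 mL total → factor 10/2 = 5
Step 2: 260 μL + 15 mL = 15260 μL total → factor 15260/260 = 58.692
Step 3: 220 μL + 0.7 mL = 920 μL total → factor 920/220 = 4.1818
Step 4: 130 μL brought to 3750 μL → factor 3750/130 = 28.846
Overall dilution factor = 5 × 58.692 × 4.1818 × 28.846 = 35400
Final = 2.50 mM / 35400 = 7.062 × 10^-5 mM = 0.0706 μM

0.0706 μM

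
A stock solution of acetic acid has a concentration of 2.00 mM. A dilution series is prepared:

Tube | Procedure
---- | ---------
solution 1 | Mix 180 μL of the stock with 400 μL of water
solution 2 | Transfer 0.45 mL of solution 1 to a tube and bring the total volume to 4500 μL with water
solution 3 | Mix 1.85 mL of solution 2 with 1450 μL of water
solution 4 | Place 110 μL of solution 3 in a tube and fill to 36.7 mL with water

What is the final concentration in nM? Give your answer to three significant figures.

104 nM

Step 1: 180 μL + 400 μL = 580 μL total → factor 580/180 = 3.2222
Step 2: 0.45 mL brought to 4500 μL → factor 4.5/0.45 = 10
Step 3: 1.85 mL + 1450 μL = 3.3 mL total → factor 3.3/1.85 = 1.7838
Step 4: 110 μL brought to 36.7 mL → factor 36700/110 = 333.64
Overall dilution factor = 3.2222 × 10 × 1.7838 × 333.64 = 19177
Final = 2.00 mM / 19177 = 0.0001043 mM = 104 nM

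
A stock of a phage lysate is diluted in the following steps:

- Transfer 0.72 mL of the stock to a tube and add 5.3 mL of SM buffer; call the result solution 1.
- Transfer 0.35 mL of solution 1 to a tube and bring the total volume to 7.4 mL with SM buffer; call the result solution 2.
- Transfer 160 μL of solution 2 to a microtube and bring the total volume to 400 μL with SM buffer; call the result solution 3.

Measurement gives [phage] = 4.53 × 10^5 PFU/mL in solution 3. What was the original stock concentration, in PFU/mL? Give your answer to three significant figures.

2.00 × 10^8 PFU/mL

Step 1: 0.72 mL + 5.3 mL = 6.02 mL total → factor 6.02/0.72 = 8.3611
Step 2: 0.35 mL brought to 7.4 mL → factor 7.4/0.35 = 21.143
Step 3: 160 μL brought to 400 μL → factor 400/160 = 2.5
Overall dilution factor = 8.3611 × 21.143 × 2.5 = 441.94
Stock = 4.53 × 10^5 PFU/mL × 441.94 = 2.00 × 10^8 PFU/mL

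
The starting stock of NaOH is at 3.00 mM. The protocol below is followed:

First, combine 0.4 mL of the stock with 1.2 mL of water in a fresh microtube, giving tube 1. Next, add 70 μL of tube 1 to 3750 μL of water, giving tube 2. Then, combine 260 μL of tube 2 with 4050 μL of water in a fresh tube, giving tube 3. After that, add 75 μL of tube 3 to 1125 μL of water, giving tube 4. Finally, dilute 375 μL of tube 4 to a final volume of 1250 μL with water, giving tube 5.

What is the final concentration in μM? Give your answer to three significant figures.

Step 1: 0.4 mL + 1.2 mL = 1.6 mL total → factor 1.6/0.4 = 4
Step 2: 70 μL + 3750 μL = 3820 μL total → factor 3820/70 = 54.571
Step 3: 260 μL + 4050 μL = 4310 μL total → factor 4310/260 = 16.577
Step 4: 75 μL + 1125 μL = 1200 μL total → factor 1200/75 = 16
Step 5: 375 μL brought to 1250 μL → factor 1250/375 = 3.3333
Overall dilution factor = 4 × 54.571 × 16.577 × 16 × 3.3333 = 1.9299 × 10^5
Final = 3.00 mM / 1.9299 × 10^5 = 1.555 × 10^-5 mM = 0.0155 μM

0.0155 μM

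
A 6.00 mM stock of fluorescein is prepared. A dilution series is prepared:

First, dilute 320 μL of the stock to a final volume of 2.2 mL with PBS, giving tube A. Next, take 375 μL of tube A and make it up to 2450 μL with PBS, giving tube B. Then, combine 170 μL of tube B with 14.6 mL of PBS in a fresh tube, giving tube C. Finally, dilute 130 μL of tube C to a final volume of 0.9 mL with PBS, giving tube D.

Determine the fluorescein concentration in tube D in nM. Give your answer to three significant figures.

222 nM

Step 1: 320 μL brought to 2.2 mL → factor 2200/320 = 6.875
Step 2: 375 μL brought to 2450 μL → factor 2450/375 = 6.5333
Step 3: 170 μL + 14.6 mL = 14770 μL total → factor 14770/170 = 86.882
Step 4: 130 μL brought to 0.9 mL → factor 900/130 = 6.9231
Overall dilution factor = 6.875 × 6.5333 × 86.882 × 6.9231 = 27017
Final = 6.00 mM / 27017 = 0.0002221 mM = 222 nM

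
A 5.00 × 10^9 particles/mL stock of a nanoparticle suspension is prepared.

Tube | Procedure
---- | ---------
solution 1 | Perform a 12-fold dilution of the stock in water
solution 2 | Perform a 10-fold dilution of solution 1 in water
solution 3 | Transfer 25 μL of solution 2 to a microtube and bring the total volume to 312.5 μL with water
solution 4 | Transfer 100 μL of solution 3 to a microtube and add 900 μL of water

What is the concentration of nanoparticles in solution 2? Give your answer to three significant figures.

4.17 × 10^7 particles/mL

Step 1: 12-fold → factor 12
Step 2: 10-fold → factor 10
Dilution factor through solution 2 = 12 × 10 = 120
[solution 2] = 5.00 × 10^9 particles/mL / 120 = 4.17 × 10^7 particles/mL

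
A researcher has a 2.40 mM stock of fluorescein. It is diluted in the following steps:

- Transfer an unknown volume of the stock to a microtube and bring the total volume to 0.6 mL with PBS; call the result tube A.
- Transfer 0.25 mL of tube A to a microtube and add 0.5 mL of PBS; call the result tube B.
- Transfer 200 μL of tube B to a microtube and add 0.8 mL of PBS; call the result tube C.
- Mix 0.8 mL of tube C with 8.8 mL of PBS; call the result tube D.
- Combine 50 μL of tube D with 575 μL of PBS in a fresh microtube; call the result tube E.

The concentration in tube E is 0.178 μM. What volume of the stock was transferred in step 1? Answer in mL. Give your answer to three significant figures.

0.100 mL

Step 1: v brought to 0.6 mL → factor = 0.6 mL/v
Step 2: 0.25 mL + 0.5 mL = 0.75 mL total → factor 0.75/0.25 = 3
Step 3: 200 μL + 0.8 mL = 1000 μL total → factor 1000/200 = 5
Step 4: 0.8 mL + 8.8 mL = 9.6 mL total → factor 9.6/0.8 = 12
Step 5: 50 μL + 575 μL = 625 μL total → factor 625/50 = 12.5
Product of known-step factors = 2250
Overall factor = 2.40 mM / (0.178 μM) = 13483
Step-1 factor = 13483 / 2250 = 5.9925
v = 0.6 mL / 5.9925 = 0.100 mL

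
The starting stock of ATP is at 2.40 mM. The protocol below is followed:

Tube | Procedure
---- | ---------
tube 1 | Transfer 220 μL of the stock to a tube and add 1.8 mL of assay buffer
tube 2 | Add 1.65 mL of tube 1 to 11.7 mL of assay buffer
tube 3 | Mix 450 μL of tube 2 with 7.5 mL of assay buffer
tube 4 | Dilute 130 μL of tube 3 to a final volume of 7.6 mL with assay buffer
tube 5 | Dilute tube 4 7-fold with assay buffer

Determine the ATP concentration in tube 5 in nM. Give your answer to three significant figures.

4.47 nM

Step 1: 220 μL + 1.8 mL = 2020 μL total → factor 2020/220 = 9.1818
Step 2: 1.65 mL + 11.7 mL = 13.35 mL total → factor 13.35/1.65 = 8.0909
Step 3: 450 μL + 7.5 mL = 7950 μL total → factor 7950/450 = 17.667
Step 4: 130 μL brought to 7.6 mL → factor 7600/130 = 58.462
Step 5: 7-fold → factor 7
Overall dilution factor = 9.1818 × 8.0909 × 17.667 × 58.462 × 7 = 5.3709 × 10^5
Final = 2.40 mM / 5.3709 × 10^5 = 4.469 × 10^-6 mM = 4.47 nM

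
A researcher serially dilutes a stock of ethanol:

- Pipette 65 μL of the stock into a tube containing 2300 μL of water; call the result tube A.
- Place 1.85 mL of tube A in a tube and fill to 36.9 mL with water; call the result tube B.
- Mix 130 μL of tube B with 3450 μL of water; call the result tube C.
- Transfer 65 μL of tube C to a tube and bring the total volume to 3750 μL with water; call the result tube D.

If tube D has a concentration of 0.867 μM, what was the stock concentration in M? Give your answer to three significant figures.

1.00 M

Step 1: 65 μL + 2300 μL = 2365 μL total → factor 2365/65 = 36.385
Step 2: 1.85 mL brought to 36.9 mL → factor 36.9/1.85 = 19.946
Step 3: 130 μL + 3450 μL = 3580 μL total → factor 3580/130 = 27.538
Step 4: 65 μL brought to 3750 μL → factor 3750/65 = 57.692
Overall dilution factor = 36.385 × 19.946 × 27.538 × 57.692 = 1.153 × 10^6
Stock = 0.867 μM × 1.153 × 10^6 = 9.997 × 10^5 μM = 1.00 M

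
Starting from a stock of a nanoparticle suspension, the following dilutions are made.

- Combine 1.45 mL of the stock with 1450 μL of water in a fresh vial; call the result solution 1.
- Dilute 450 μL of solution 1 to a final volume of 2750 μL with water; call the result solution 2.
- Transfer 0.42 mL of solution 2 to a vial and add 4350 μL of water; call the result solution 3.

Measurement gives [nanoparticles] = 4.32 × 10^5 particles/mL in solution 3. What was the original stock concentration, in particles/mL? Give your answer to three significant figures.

6.00 × 10^7 particles/mL

Step 1: 1.45 mL + 1450 μL = 2.9 mL total → factor 2.9/1.45 = 2
Step 2: 450 μL brought to 2750 μL → factor 2750/450 = 6.1111
Step 3: 0.42 mL + 4350 μL = 4.77 mL total → factor 4.77/0.42 = 11.357
Overall dilution factor = 2 × 6.1111 × 11.357 = 138.81
Stock = 4.32 × 10^5 particles/mL × 138.81 = 6.00 × 10^7 particles/mL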